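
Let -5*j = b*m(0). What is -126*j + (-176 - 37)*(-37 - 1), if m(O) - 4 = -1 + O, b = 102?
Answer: 79026/5 ≈ 15805.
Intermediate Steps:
m(O) = 3 + O (m(O) = 4 + (-1 + O) = 3 + O)
j = -306/5 (j = -102*(3 + 0)/5 = -102*3/5 = -1/5*306 = -306/5 ≈ -61.200)
-126*j + (-176 - 37)*(-37 - 1) = -126*(-306/5) + (-176 - 37)*(-37 - 1) = 38556/5 - 213*(-38) = 38556/5 + 8094 = 79026/5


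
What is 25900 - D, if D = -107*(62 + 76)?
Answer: 40666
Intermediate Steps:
D = -14766 (D = -107*138 = -14766)
25900 - D = 25900 - 1*(-14766) = 25900 + 14766 = 40666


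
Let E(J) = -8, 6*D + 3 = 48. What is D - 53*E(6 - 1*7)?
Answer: 863/2 ≈ 431.50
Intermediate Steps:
D = 15/2 (D = -½ + (⅙)*48 = -½ + 8 = 15/2 ≈ 7.5000)
D - 53*E(6 - 1*7) = 15/2 - 53*(-8) = 15/2 + 424 = 863/2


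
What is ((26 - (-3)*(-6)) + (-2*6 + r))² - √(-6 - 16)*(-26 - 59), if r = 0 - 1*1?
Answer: 25 + 85*I*√22 ≈ 25.0 + 398.69*I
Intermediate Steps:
r = -1 (r = 0 - 1 = -1)
((26 - (-3)*(-6)) + (-2*6 + r))² - √(-6 - 16)*(-26 - 59) = ((26 - (-3)*(-6)) + (-2*6 - 1))² - √(-6 - 16)*(-26 - 59) = ((26 - 1*18) + (-12 - 1))² - √(-22)*(-85) = ((26 - 18) - 13)² - I*√22*(-85) = (8 - 13)² - (-85)*I*√22 = (-5)² + 85*I*√22 = 25 + 85*I*√22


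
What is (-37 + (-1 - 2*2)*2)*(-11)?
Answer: 517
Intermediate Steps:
(-37 + (-1 - 2*2)*2)*(-11) = (-37 + (-1 - 4)*2)*(-11) = (-37 - 5*2)*(-11) = (-37 - 10)*(-11) = -47*(-11) = 517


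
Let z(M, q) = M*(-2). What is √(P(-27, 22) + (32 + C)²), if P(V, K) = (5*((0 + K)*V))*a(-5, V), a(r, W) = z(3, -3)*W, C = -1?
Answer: I*√480179 ≈ 692.95*I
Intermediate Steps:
z(M, q) = -2*M
a(r, W) = -6*W (a(r, W) = (-2*3)*W = -6*W)
P(V, K) = -30*K*V² (P(V, K) = (5*((0 + K)*V))*(-6*V) = (5*(K*V))*(-6*V) = (5*K*V)*(-6*V) = -30*K*V²)
√(P(-27, 22) + (32 + C)²) = √(-30*22*(-27)² + (32 - 1)²) = √(-30*22*729 + 31²) = √(-481140 + 961) = √(-480179) = I*√480179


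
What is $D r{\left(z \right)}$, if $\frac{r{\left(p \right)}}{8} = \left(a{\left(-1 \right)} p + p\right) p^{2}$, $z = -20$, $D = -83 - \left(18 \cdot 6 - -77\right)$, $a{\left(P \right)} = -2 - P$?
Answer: $0$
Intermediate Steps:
$D = -268$ ($D = -83 - \left(108 + 77\right) = -83 - 185 = -268$)
$r{\left(p \right)} = 0$ ($r{\left(p \right)} = 8 \left(\left(-2 - -1\right) p + p\right) p^{2} = 8 \left(\left(-2 + 1\right) p + p\right) p^{2} = 8 \left(- p + p\right) p^{2} = 8 \cdot 0 p^{2} = 8 \cdot 0 = 0$)
$D r{\left(z \right)} = \left(-268\right) 0 = 0$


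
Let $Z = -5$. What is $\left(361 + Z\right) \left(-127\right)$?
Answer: $-45212$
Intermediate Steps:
$\left(361 + Z\right) \left(-127\right) = \left(361 - 5\right) \left(-127\right) = 356 \left(-127\right) = -45212$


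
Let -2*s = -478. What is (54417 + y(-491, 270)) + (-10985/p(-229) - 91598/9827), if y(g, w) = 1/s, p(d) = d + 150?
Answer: 10120796641479/185543587 ≈ 54547.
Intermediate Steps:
p(d) = 150 + d
s = 239 (s = -½*(-478) = 239)
y(g, w) = 1/239
(54417 + y(-491, 270)) + (-10985/p(-229) - 91598/9827) = (54417 + 1/239) + (-10985/(150 - 229) - 91598/9827) = 13005664/239 + (-10985/(-79) - 91598*1/9827) = 13005664/239 + (-10985*(-1/79) - 91598/9827) = 13005664/239 + (10985/79 - 91598/9827) = 13005664/239 + 100713353/776333 = 10120796641479/185543587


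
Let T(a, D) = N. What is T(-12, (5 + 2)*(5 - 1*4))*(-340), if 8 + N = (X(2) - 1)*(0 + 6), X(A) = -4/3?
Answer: 7480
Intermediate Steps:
X(A) = -4/3 (X(A) = -4*1/3 = -4/3)
N = -22 (N = -8 + (-4/3 - 1)*(0 + 6) = -8 - 7/3*6 = -8 - 14 = -22)
T(a, D) = -22
T(-12, (5 + 2)*(5 - 1*4))*(-340) = -22*(-340) = 7480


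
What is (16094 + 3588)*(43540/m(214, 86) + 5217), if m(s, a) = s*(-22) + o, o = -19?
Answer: 484516104358/4727 ≈ 1.0250e+8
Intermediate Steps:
m(s, a) = -19 - 22*s (m(s, a) = s*(-22) - 19 = -22*s - 19 = -19 - 22*s)
(16094 + 3588)*(43540/m(214, 86) + 5217) = (16094 + 3588)*(43540/(-19 - 22*214) + 5217) = 19682*(43540/(-19 - 4708) + 5217) = 19682*(43540/(-4727) + 5217) = 19682*(43540*(-1/4727) + 5217) = 19682*(-43540/4727 + 5217) = 19682*(24617219/4727) = 484516104358/4727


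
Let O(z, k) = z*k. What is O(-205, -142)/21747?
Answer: 29110/21747 ≈ 1.3386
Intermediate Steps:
O(z, k) = k*z
O(-205, -142)/21747 = -142*(-205)/21747 = 29110*(1/21747) = 29110/21747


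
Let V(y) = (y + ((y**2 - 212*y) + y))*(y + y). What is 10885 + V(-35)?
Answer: -589365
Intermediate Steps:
V(y) = 2*y*(y**2 - 210*y) (V(y) = (y + (y**2 - 211*y))*(2*y) = (y**2 - 210*y)*(2*y) = 2*y*(y**2 - 210*y))
10885 + V(-35) = 10885 + 2*(-35)**2*(-210 - 35) = 10885 + 2*1225*(-245) = 10885 - 600250 = -589365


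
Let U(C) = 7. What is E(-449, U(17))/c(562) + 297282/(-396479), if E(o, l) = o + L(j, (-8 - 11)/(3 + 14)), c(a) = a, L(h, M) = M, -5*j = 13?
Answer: -2937044768/1893980183 ≈ -1.5507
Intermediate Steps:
j = -13/5 (j = -⅕*13 = -13/5 ≈ -2.6000)
E(o, l) = -19/17 + o (E(o, l) = o + (-8 - 11)/(3 + 14) = o - 19/17 = -19/17 + o)
E(-449, U(17))/c(562) + 297282/(-396479) = (-19/17 - 449)/562 + 297282/(-396479) = -7652/17*1/562 + 297282*(-1/396479) = -3826/4777 - 297282/396479 = -2937044768/1893980183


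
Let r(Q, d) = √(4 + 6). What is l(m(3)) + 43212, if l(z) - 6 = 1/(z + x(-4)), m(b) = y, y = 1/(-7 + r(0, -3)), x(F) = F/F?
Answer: 561850/13 + √10/26 ≈ 43219.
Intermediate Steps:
x(F) = 1
r(Q, d) = √10
y = 1/(-7 + √10) ≈ -0.26057
m(b) = -7/39 - √10/39
l(z) = 6 + 1/(1 + z) (l(z) = 6 + 1/(z + 1) = 6 + 1/(1 + z))
l(m(3)) + 43212 = (7 + 6*(-7/39 - √10/39))/(1 + (-7/39 - √10/39)) + 43212 = (7 + (-14/13 - 2*√10/13))/(32/39 - √10/39) + 43212 = (77/13 - 2*√10/13)/(32/39 - √10/39) + 43212 = 43212 + (77/13 - 2*√10/13)/(32/39 - √10/39)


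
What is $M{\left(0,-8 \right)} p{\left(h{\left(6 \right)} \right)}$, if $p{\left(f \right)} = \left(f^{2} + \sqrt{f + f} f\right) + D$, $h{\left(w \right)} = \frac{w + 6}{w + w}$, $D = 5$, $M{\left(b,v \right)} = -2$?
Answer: $-12 - 2 \sqrt{2} \approx -14.828$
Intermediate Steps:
$h{\left(w \right)} = \frac{6 + w}{2 w}$
$p{\left(f \right)} = 5 + f^{2} + \sqrt{2} f^{\frac{3}{2}}$ ($p{\left(f \right)} = \left(f^{2} + \sqrt{f + f} f\right) + 5 = \left(f^{2} + \sqrt{2 f} f\right) + 5 = \left(f^{2} + \sqrt{2} \sqrt{f} f\right) + 5 = \left(f^{2} + \sqrt{2} f^{\frac{3}{2}}\right) + 5 = 5 + f^{2} + \sqrt{2} f^{\frac{3}{2}}$)
$M{\left(0,-8 \right)} p{\left(h{\left(6 \right)} \right)} = - 2 \left(5 + \left(\frac{6 + 6}{2 \cdot 6}\right)^{2} + \sqrt{2} \left(\frac{6 + 6}{2 \cdot 6}\right)^{\frac{3}{2}}\right) = - 2 \left(5 + \left(\frac{1}{2} \cdot \frac{1}{6} \cdot 12\right)^{2} + \sqrt{2} \left(\frac{1}{2} \cdot \frac{1}{6} \cdot 12\right)^{\frac{3}{2}}\right) = - 2 \left(5 + 1^{2} + \sqrt{2} \cdot 1^{\frac{3}{2}}\right) = - 2 \left(5 + 1 + \sqrt{2} \cdot 1\right) = - 2 \left(5 + 1 + \sqrt{2}\right) = - 2 \left(6 + \sqrt{2}\right) = -12 - 2 \sqrt{2}$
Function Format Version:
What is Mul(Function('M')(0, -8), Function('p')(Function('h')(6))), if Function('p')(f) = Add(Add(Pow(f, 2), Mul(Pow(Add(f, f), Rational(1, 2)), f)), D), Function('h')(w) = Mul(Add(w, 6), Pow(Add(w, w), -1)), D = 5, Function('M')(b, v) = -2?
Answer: Add(-12, Mul(-2, Pow(2, Rational(1, 2)))) ≈ -14.828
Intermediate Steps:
Function('h')(w) = Mul(Rational(1, 2), Pow(w, -1), Add(6, w)) (Function('h')(w) = Mul(Add(6, w), Pow(Mul(2, w), -1)) = Mul(Add(6, w), Mul(Rational(1, 2), Pow(w, -1))) = Mul(Rational(1, 2), Pow(w, -1), Add(6, w)))
Function('p')(f) = Add(5, Pow(f, 2), Mul(Pow(2, Rational(1, 2)), Pow(f, Rational(3, 2)))) (Function('p')(f) = Add(Add(Pow(f, 2), Mul(Pow(Add(f, f), Rational(1, 2)), f)), 5) = Add(Add(Pow(f, 2), Mul(Pow(Mul(2, f), Rational(1, 2)), f)), 5) = Add(Add(Pow(f, 2), Mul(Mul(Pow(2, Rational(1, 2)), Pow(f, Rational(1, 2))), f)), 5) = Add(Add(Pow(f, 2), Mul(Pow(2, Rational(1, 2)), Pow(f, Rational(3, 2)))), 5) = Add(5, Pow(f, 2), Mul(Pow(2, Rational(1, 2)), Pow(f, Rational(3, 2)))))
Mul(Function('M')(0, -8), Function('p')(Function('h')(6))) = Mul(-2, Add(5, Pow(Mul(Rational(1, 2), Pow(6, -1), Add(6, 6)), 2), Mul(Pow(2, Rational(1, 2)), Pow(Mul(Rational(1, 2), Pow(6, -1), Add(6, 6)), Rational(3, 2))))) = Mul(-2, Add(5, Pow(Mul(Rational(1, 2), Rational(1, 6), 12), 2), Mul(Pow(2, Rational(1, 2)), Pow(Mul(Rational(1, 2), Rational(1, 6), 12), Rational(3, 2))))) = Mul(-2, Add(5, Pow(1, 2), Mul(Pow(2, Rational(1, 2)), Pow(1, Rational(3, 2))))) = Mul(-2, Add(5, 1, Mul(Pow(2, Rational(1, 2)), 1))) = Mul(-2, Add(5, 1, Pow(2, Rational(1, 2)))) = Mul(-2, Add(6, Pow(2, Rational(1, 2)))) = Add(-12, Mul(-2, Pow(2, Rational(1, 2))))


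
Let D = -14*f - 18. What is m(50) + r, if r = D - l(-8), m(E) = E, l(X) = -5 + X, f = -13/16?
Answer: 451/8 ≈ 56.375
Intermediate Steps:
f = -13/16 (f = -13*1/16 = -13/16 ≈ -0.81250)
D = -53/8 (D = -14*(-13/16) - 18 = 91/8 - 18 = -53/8 ≈ -6.6250)
r = 51/8 (r = -53/8 - (-5 - 8) = -53/8 - 1*(-13) = -53/8 + 13 = 51/8 ≈ 6.3750)
m(50) + r = 50 + 51/8 = 451/8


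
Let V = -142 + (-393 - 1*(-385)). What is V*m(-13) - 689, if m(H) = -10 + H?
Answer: 2761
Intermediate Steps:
V = -150 (V = -142 + (-393 + 385) = -142 - 8 = -150)
V*m(-13) - 689 = -150*(-10 - 13) - 689 = -150*(-23) - 689 = 3450 - 689 = 2761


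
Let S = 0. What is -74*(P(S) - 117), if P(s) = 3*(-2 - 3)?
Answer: 9768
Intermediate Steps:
P(s) = -15 (P(s) = 3*(-5) = -15)
-74*(P(S) - 117) = -74*(-15 - 117) = -74*(-132) = 9768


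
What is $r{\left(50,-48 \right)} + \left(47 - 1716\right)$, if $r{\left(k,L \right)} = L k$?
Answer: $-4069$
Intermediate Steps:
$r{\left(50,-48 \right)} + \left(47 - 1716\right) = \left(-48\right) 50 + \left(47 - 1716\right) = -2400 + \left(47 - 1716\right) = -2400 - 1669 = -4069$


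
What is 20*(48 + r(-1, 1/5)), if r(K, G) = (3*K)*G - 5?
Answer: 848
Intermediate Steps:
r(K, G) = -5 + 3*G*K (r(K, G) = 3*G*K - 5 = -5 + 3*G*K)
20*(48 + r(-1, 1/5)) = 20*(48 + (-5 + 3*(-1)/5)) = 20*(48 + (-5 + 3*(⅕)*(-1))) = 20*(48 + (-5 - ⅗)) = 20*(48 - 28/5) = 20*(212/5) = 848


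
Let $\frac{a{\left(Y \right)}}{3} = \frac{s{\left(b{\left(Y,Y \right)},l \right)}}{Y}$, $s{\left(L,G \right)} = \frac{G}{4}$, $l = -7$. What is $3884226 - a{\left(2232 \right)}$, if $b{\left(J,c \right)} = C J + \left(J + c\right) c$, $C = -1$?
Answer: $\frac{11559456583}{2976} \approx 3.8842 \cdot 10^{6}$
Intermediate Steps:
$b{\left(J,c \right)} = - J + c \left(J + c\right)$ ($b{\left(J,c \right)} = - J + \left(J + c\right) c = - J + c \left(J + c\right)$)
$s{\left(L,G \right)} = \frac{G}{4}$
$a{\left(Y \right)} = - \frac{21}{4 Y}$ ($a{\left(Y \right)} = 3 \frac{\frac{1}{4} \left(-7\right)}{Y} = 3 \left(- \frac{7}{4 Y}\right) = - \frac{21}{4 Y}$)
$3884226 - a{\left(2232 \right)} = 3884226 - - \frac{21}{4 \cdot 2232} = 3884226 - \left(- \frac{21}{4}\right) \frac{1}{2232} = 3884226 - - \frac{7}{2976} = 3884226 + \frac{7}{2976} = \frac{11559456583}{2976}$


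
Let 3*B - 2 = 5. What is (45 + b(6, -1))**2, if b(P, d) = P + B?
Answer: 25600/9 ≈ 2844.4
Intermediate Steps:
B = 7/3 (B = 2/3 + (1/3)*5 = 2/3 + 5/3 = 7/3 ≈ 2.3333)
b(P, d) = 7/3 + P (b(P, d) = P + 7/3 = 7/3 + P)
(45 + b(6, -1))**2 = (45 + (7/3 + 6))**2 = (45 + 25/3)**2 = (160/3)**2 = 25600/9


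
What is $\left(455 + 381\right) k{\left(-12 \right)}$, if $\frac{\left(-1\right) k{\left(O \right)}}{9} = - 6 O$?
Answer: $-541728$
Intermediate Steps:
$k{\left(O \right)} = 54 O$ ($k{\left(O \right)} = - 9 \left(- 6 O\right) = 54 O$)
$\left(455 + 381\right) k{\left(-12 \right)} = \left(455 + 381\right) 54 \left(-12\right) = 836 \left(-648\right) = -541728$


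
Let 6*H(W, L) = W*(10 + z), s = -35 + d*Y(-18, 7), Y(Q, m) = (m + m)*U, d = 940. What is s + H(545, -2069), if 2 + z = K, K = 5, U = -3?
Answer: -230005/6 ≈ -38334.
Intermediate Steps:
z = 3 (z = -2 + 5 = 3)
Y(Q, m) = -6*m (Y(Q, m) = (m + m)*(-3) = (2*m)*(-3) = -6*m)
s = -39515 (s = -35 + 940*(-6*7) = -35 + 940*(-42) = -35 - 39480 = -39515)
H(W, L) = 13*W/6 (H(W, L) = (W*(10 + 3))/6 = (W*13)/6 = (13*W)/6 = 13*W/6)
s + H(545, -2069) = -39515 + (13/6)*545 = -39515 + 7085/6 = -230005/6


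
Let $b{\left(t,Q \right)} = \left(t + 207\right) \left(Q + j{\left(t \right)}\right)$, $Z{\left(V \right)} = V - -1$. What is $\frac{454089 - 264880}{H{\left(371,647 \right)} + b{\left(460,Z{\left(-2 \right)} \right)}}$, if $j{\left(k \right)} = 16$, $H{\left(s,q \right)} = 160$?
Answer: $\frac{189209}{10165} \approx 18.614$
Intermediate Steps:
$Z{\left(V \right)} = 1 + V$ ($Z{\left(V \right)} = V + 1 = 1 + V$)
$b{\left(t,Q \right)} = \left(16 + Q\right) \left(207 + t\right)$ ($b{\left(t,Q \right)} = \left(t + 207\right) \left(Q + 16\right) = \left(207 + t\right) \left(16 + Q\right) = \left(16 + Q\right) \left(207 + t\right)$)
$\frac{454089 - 264880}{H{\left(371,647 \right)} + b{\left(460,Z{\left(-2 \right)} \right)}} = \frac{454089 - 264880}{160 + \left(3312 + 16 \cdot 460 + 207 \left(1 - 2\right) + \left(1 - 2\right) 460\right)} = \frac{189209}{160 + \left(3312 + 7360 + 207 \left(-1\right) - 460\right)} = \frac{189209}{160 + \left(3312 + 7360 - 207 - 460\right)} = \frac{189209}{160 + 10005} = \frac{189209}{10165}$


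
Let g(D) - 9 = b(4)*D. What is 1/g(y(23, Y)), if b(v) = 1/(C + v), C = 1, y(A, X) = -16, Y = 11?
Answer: 5/29 ≈ 0.17241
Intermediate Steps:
b(v) = 1/(1 + v)
g(D) = 9 + D/5 (g(D) = 9 + D/(1 + 4) = 9 + D/5)
1/g(y(23, Y)) = 1/(9 + (1/5)*(-16)) = 1/(9 - 16/5) = 1/(29/5) = 5/29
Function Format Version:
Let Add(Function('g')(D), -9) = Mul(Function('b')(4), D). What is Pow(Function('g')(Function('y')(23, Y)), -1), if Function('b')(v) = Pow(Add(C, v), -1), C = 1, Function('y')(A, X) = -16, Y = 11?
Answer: Rational(5, 29) ≈ 0.17241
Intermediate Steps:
Function('b')(v) = Pow(Add(1, v), -1)
Function('g')(D) = Add(9, Mul(Rational(1, 5), D)) (Function('g')(D) = Add(9, Mul(Pow(Add(1, 4), -1), D)) = Add(9, Mul(Pow(5, -1), D)) = Add(9, Mul(Rational(1, 5), D)))
Pow(Function('g')(Function('y')(23, Y)), -1) = Pow(Add(9, Mul(Rational(1, 5), -16)), -1) = Pow(Add(9, Rational(-16, 5)), -1) = Pow(Rational(29, 5), -1) = Rational(5, 29)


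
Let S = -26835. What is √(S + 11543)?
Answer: 2*I*√3823 ≈ 123.66*I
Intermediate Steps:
√(S + 11543) = √(-26835 + 11543) = √(-15292) = 2*I*√3823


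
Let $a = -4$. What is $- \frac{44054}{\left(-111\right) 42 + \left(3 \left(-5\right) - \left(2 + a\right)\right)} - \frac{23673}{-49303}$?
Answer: $\frac{2282665637}{230491525} \approx 9.9035$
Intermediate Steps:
$- \frac{44054}{\left(-111\right) 42 + \left(3 \left(-5\right) - \left(2 + a\right)\right)} - \frac{23673}{-49303} = - \frac{44054}{\left(-111\right) 42 + \left(3 \left(-5\right) - -2\right)} - \frac{23673}{-49303} = - \frac{44054}{-4662 + \left(-15 + \left(-2 + 4\right)\right)} - - \frac{23673}{49303} = - \frac{44054}{-4662 + \left(-15 + 2\right)} + \frac{23673}{49303} = - \frac{44054}{-4662 - 13} + \frac{23673}{49303} = - \frac{44054}{-4675} + \frac{23673}{49303} = \left(-44054\right) \left(- \frac{1}{4675}\right) + \frac{23673}{49303} = \frac{44054}{4675} + \frac{23673}{49303} = \frac{2282665637}{230491525}$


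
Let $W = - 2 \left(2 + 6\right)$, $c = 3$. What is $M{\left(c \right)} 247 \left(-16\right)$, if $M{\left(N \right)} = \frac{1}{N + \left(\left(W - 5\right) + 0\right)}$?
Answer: $\frac{1976}{9} \approx 219.56$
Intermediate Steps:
$W = -16$ ($W = \left(-2\right) 8 = -16$)
$M{\left(N \right)} = \frac{1}{-21 + N}$ ($M{\left(N \right)} = \frac{1}{N + \left(\left(-16 - 5\right) + 0\right)} = \frac{1}{N + \left(-21 + 0\right)} = \frac{1}{N - 21} = \frac{1}{-21 + N}$)
$M{\left(c \right)} 247 \left(-16\right) = \frac{247 \left(-16\right)}{-21 + 3} = \frac{1}{-18} \left(-3952\right) = \left(- \frac{1}{18}\right) \left(-3952\right) = \frac{1976}{9}$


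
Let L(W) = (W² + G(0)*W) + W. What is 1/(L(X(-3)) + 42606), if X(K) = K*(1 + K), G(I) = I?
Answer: 1/42648 ≈ 2.3448e-5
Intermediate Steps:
L(W) = W + W² (L(W) = (W² + 0*W) + W = (W² + 0) + W = W² + W = W + W²)
1/(L(X(-3)) + 42606) = 1/((-3*(1 - 3))*(1 - 3*(1 - 3)) + 42606) = 1/((-3*(-2))*(1 - 3*(-2)) + 42606) = 1/(6*(1 + 6) + 42606) = 1/(6*7 + 42606) = 1/(42 + 42606) = 1/42648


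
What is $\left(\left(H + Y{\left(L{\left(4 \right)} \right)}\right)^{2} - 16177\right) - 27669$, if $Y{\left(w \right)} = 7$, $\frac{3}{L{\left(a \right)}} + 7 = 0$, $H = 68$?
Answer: $-38221$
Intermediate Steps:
$L{\left(a \right)} = - \frac{3}{7}$ ($L{\left(a \right)} = \frac{3}{-7 + 0} = \frac{3}{-7} = 3 \left(- \frac{1}{7}\right) = - \frac{3}{7}$)
$\left(\left(H + Y{\left(L{\left(4 \right)} \right)}\right)^{2} - 16177\right) - 27669 = \left(\left(68 + 7\right)^{2} - 16177\right) - 27669 = \left(75^{2} - 16177\right) - 27669 = \left(5625 - 16177\right) - 27669 = -10552 - 27669 = -38221$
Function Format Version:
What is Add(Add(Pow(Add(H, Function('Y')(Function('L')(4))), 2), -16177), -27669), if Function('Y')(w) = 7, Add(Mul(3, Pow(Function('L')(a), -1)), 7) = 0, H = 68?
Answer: -38221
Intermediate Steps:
Function('L')(a) = Rational(-3, 7) (Function('L')(a) = Mul(3, Pow(Add(-7, 0), -1)) = Mul(3, Pow(-7, -1)) = Mul(3, Rational(-1, 7)) = Rational(-3, 7))
Add(Add(Pow(Add(H, Function('Y')(Function('L')(4))), 2), -16177), -27669) = Add(Add(Pow(Add(68, 7), 2), -16177), -27669) = Add(Add(Pow(75, 2), -16177), -27669) = Add(Add(5625, -16177), -27669) = Add(-10552, -27669) = -38221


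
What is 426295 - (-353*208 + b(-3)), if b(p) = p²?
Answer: 499710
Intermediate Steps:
426295 - (-353*208 + b(-3)) = 426295 - (-353*208 + (-3)²) = 426295 - (-73424 + 9) = 426295 - 1*(-73415) = 426295 + 73415 = 499710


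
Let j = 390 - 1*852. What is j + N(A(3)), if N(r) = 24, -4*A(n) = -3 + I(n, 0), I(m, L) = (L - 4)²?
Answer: -438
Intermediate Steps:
I(m, L) = (-4 + L)²
A(n) = -13/4 (A(n) = -(-3 + (-4 + 0)²)/4 = -(-3 + (-4)²)/4 = -(-3 + 16)/4 = -¼*13 = -13/4)
j = -462 (j = 390 - 852 = -462)
j + N(A(3)) = -462 + 24 = -438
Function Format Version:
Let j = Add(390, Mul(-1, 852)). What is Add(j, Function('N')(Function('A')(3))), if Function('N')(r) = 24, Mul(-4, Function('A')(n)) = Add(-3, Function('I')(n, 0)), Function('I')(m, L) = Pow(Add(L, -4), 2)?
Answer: -438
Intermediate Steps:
Function('I')(m, L) = Pow(Add(-4, L), 2)
Function('A')(n) = Rational(-13, 4) (Function('A')(n) = Mul(Rational(-1, 4), Add(-3, Pow(Add(-4, 0), 2))) = Mul(Rational(-1, 4), Add(-3, Pow(-4, 2))) = Mul(Rational(-1, 4), Add(-3, 16)) = Mul(Rational(-1, 4), 13) = Rational(-13, 4))
j = -462 (j = Add(390, -852) = -462)
Add(j, Function('N')(Function('A')(3))) = Add(-462, 24) = -438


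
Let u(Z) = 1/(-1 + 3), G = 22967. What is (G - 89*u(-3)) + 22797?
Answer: 91439/2 ≈ 45720.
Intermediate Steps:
u(Z) = ½ (u(Z) = 1/2 = ½)
(G - 89*u(-3)) + 22797 = (22967 - 89*½) + 22797 = (22967 - 89/2) + 22797 = 45845/2 + 22797 = 91439/2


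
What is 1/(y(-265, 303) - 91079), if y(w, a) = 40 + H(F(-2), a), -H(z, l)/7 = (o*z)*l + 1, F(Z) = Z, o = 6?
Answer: -1/65594 ≈ -1.5245e-5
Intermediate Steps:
H(z, l) = -7 - 42*l*z (H(z, l) = -7*((6*z)*l + 1) = -7*(6*l*z + 1) = -7*(1 + 6*l*z) = -7 - 42*l*z)
y(w, a) = 33 + 84*a (y(w, a) = 40 + (-7 - 42*a*(-2)) = 40 + (-7 + 84*a) = 33 + 84*a)
1/(y(-265, 303) - 91079) = 1/((33 + 84*303) - 91079) = 1/((33 + 25452) - 91079) = 1/(25485 - 91079) = 1/(-65594) = -1/65594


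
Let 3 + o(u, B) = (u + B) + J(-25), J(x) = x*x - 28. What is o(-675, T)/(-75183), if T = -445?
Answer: 526/75183 ≈ 0.0069963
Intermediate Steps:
J(x) = -28 + x² (J(x) = x² - 28 = -28 + x²)
o(u, B) = 594 + B + u (o(u, B) = -3 + ((u + B) + (-28 + (-25)²)) = -3 + ((B + u) + (-28 + 625)) = -3 + ((B + u) + 597) = -3 + (597 + B + u) = 594 + B + u)
o(-675, T)/(-75183) = (594 - 445 - 675)/(-75183) = -526*(-1/75183) = 526/75183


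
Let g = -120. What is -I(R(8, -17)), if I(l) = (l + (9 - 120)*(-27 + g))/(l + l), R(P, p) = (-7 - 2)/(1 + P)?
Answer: 8158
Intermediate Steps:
R(P, p) = -9/(1 + P)
I(l) = (16317 + l)/(2*l) (I(l) = (l + (9 - 120)*(-27 - 120))/(l + l) = (l - 111*(-147))/((2*l)) = (l + 16317)*(1/(2*l)) = (16317 + l)*(1/(2*l)) = (16317 + l)/(2*l))
-I(R(8, -17)) = -(16317 - 9/(1 + 8))/(2*((-9/(1 + 8)))) = -(16317 - 9/9)/(2*((-9/9))) = -(16317 - 9*⅑)/(2*((-9*⅑))) = -(16317 - 1)/(2*(-1)) = -(-1)*16316/2 = -1*(-8158) = 8158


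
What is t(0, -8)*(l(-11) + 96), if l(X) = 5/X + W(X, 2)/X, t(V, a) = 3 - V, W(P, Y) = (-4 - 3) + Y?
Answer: 288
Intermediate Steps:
W(P, Y) = -7 + Y
l(X) = 0 (l(X) = 5/X + (-7 + 2)/X = 5/X - 5/X = 0)
t(0, -8)*(l(-11) + 96) = (3 - 1*0)*(0 + 96) = (3 + 0)*96 = 3*96 = 288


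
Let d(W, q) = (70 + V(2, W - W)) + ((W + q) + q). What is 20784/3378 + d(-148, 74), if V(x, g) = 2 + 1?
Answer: 44563/563 ≈ 79.153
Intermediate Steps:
V(x, g) = 3
d(W, q) = 73 + W + 2*q (d(W, q) = (70 + 3) + ((W + q) + q) = 73 + (W + 2*q) = 73 + W + 2*q)
20784/3378 + d(-148, 74) = 20784/3378 + (73 - 148 + 2*74) = 20784*(1/3378) + (73 - 148 + 148) = 3464/563 + 73 = 44563/563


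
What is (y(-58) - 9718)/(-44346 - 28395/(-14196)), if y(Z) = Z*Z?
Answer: 10022376/69945269 ≈ 0.14329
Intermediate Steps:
y(Z) = Z**2
(y(-58) - 9718)/(-44346 - 28395/(-14196)) = ((-58)**2 - 9718)/(-44346 - 28395/(-14196)) = (3364 - 9718)/(-44346 - 28395*(-1/14196)) = -6354/(-44346 + 9465/4732) = -6354/(-209835807/4732) = -6354*(-4732/209835807) = 10022376/69945269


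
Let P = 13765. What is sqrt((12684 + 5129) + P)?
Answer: sqrt(31578) ≈ 177.70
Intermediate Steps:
sqrt((12684 + 5129) + P) = sqrt((12684 + 5129) + 13765) = sqrt(17813 + 13765) = sqrt(31578)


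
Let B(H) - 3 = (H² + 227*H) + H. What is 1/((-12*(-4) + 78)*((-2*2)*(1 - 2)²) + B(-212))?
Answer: -1/3893 ≈ -0.00025687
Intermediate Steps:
B(H) = 3 + H² + 228*H (B(H) = 3 + ((H² + 227*H) + H) = 3 + (H² + 228*H) = 3 + H² + 228*H)
1/((-12*(-4) + 78)*((-2*2)*(1 - 2)²) + B(-212)) = 1/((-12*(-4) + 78)*((-2*2)*(1 - 2)²) + (3 + (-212)² + 228*(-212))) = 1/((48 + 78)*(-4*(-1)²) + (3 + 44944 - 48336)) = 1/(126*(-4*1) - 3389) = 1/(126*(-4) - 3389) = 1/(-504 - 3389) = 1/(-3893) = -1/3893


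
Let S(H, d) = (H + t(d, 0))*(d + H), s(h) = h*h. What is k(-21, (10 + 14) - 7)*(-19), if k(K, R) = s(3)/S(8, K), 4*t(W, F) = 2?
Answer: 342/221 ≈ 1.5475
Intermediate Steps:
t(W, F) = ½ (t(W, F) = (¼)*2 = ½)
s(h) = h²
S(H, d) = (½ + H)*(H + d) (S(H, d) = (H + ½)*(d + H) = (½ + H)*(H + d))
k(K, R) = 9/(68 + 17*K/2) (k(K, R) = 3²/(8² + (½)*8 + K/2 + 8*K) = 9/(64 + 4 + K/2 + 8*K) = 9/(68 + 17*K/2))
k(-21, (10 + 14) - 7)*(-19) = (18/(17*(8 - 21)))*(-19) = ((18/17)/(-13))*(-19) = ((18/17)*(-1/13))*(-19) = -18/221*(-19) = 342/221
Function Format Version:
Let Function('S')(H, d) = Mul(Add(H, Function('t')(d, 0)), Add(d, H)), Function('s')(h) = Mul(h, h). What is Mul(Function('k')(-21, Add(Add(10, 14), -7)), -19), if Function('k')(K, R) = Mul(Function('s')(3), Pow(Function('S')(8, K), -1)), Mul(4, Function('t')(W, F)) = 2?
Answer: Rational(342, 221) ≈ 1.5475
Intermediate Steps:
Function('t')(W, F) = Rational(1, 2) (Function('t')(W, F) = Mul(Rational(1, 4), 2) = Rational(1, 2))
Function('s')(h) = Pow(h, 2)
Function('S')(H, d) = Mul(Add(Rational(1, 2), H), Add(H, d)) (Function('S')(H, d) = Mul(Add(H, Rational(1, 2)), Add(d, H)) = Mul(Add(Rational(1, 2), H), Add(H, d)))
Function('k')(K, R) = Mul(9, Pow(Add(68, Mul(Rational(17, 2), K)), -1)) (Function('k')(K, R) = Mul(Pow(3, 2), Pow(Add(Pow(8, 2), Mul(Rational(1, 2), 8), Mul(Rational(1, 2), K), Mul(8, K)), -1)) = Mul(9, Pow(Add(64, 4, Mul(Rational(1, 2), K), Mul(8, K)), -1)) = Mul(9, Pow(Add(68, Mul(Rational(17, 2), K)), -1)))
Mul(Function('k')(-21, Add(Add(10, 14), -7)), -19) = Mul(Mul(Rational(18, 17), Pow(Add(8, -21), -1)), -19) = Mul(Mul(Rational(18, 17), Pow(-13, -1)), -19) = Mul(Mul(Rational(18, 17), Rational(-1, 13)), -19) = Mul(Rational(-18, 221), -19) = Rational(342, 221)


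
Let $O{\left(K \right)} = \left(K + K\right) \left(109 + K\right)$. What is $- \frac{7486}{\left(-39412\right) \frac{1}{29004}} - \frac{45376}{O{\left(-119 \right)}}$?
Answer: $\frac{32185414238}{5862535} \approx 5490.0$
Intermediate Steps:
$O{\left(K \right)} = 2 K \left(109 + K\right)$
$- \frac{7486}{\left(-39412\right) \frac{1}{29004}} - \frac{45376}{O{\left(-119 \right)}} = - \frac{7486}{\left(-39412\right) \frac{1}{29004}} - \frac{45376}{2 \left(-119\right) \left(109 - 119\right)} = - \frac{7486}{\left(-39412\right) \frac{1}{29004}} - \frac{45376}{2 \left(-119\right) \left(-10\right)} = - \frac{7486}{- \frac{9853}{7251}} - \frac{45376}{2380} = \left(-7486\right) \left(- \frac{7251}{9853}\right) - \frac{11344}{595} = \frac{54280986}{9853} - \frac{11344}{595} = \frac{32185414238}{5862535}$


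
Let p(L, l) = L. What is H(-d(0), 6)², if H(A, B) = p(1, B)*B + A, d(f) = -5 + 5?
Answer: 36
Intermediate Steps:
d(f) = 0
H(A, B) = A + B (H(A, B) = 1*B + A = B + A = A + B)
H(-d(0), 6)² = (-1*0 + 6)² = (0 + 6)² = 6² = 36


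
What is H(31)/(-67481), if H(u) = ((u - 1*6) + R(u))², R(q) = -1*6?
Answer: -361/67481 ≈ -0.0053497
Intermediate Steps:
R(q) = -6
H(u) = (-12 + u)² (H(u) = ((u - 1*6) - 6)² = ((u - 6) - 6)² = ((-6 + u) - 6)² = (-12 + u)²)
H(31)/(-67481) = (-12 + 31)²/(-67481) = 19²*(-1/67481) = 361*(-1/67481) = -361/67481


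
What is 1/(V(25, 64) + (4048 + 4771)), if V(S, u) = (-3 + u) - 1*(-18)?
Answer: 1/8898 ≈ 0.00011238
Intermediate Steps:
V(S, u) = 15 + u (V(S, u) = (-3 + u) + 18 = 15 + u)
1/(V(25, 64) + (4048 + 4771)) = 1/((15 + 64) + (4048 + 4771)) = 1/(79 + 8819) = 1/8898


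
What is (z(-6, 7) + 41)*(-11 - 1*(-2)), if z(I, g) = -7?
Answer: -306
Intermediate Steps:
(z(-6, 7) + 41)*(-11 - 1*(-2)) = (-7 + 41)*(-11 - 1*(-2)) = 34*(-11 + 2) = 34*(-9) = -306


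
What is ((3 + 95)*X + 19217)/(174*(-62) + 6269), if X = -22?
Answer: -17061/4519 ≈ -3.7754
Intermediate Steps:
((3 + 95)*X + 19217)/(174*(-62) + 6269) = ((3 + 95)*(-22) + 19217)/(174*(-62) + 6269) = (98*(-22) + 19217)/(-10788 + 6269) = (-2156 + 19217)/(-4519) = 17061*(-1/4519) = -17061/4519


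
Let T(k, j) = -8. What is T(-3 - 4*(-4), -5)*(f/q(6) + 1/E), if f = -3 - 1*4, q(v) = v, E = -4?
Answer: 34/3 ≈ 11.333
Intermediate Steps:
f = -7 (f = -3 - 4 = -7)
T(-3 - 4*(-4), -5)*(f/q(6) + 1/E) = -8*(-7/6 + 1/(-4)) = -8*(-7*1/6 + 1*(-1/4)) = -8*(-7/6 - 1/4) = -8*(-17/12) = 34/3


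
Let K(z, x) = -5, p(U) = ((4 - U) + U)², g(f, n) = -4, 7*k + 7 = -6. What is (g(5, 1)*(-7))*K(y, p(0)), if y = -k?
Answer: -140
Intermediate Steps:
k = -13/7 (k = -1 + (⅐)*(-6) = -1 - 6/7 = -13/7 ≈ -1.8571)
p(U) = 16 (p(U) = 4² = 16)
y = 13/7 (y = -1*(-13/7) = 13/7 ≈ 1.8571)
(g(5, 1)*(-7))*K(y, p(0)) = -4*(-7)*(-5) = 28*(-5) = -140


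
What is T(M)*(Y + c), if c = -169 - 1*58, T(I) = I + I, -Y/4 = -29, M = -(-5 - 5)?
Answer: -2220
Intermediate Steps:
M = 10 (M = -1*(-10) = 10)
Y = 116 (Y = -4*(-29) = 116)
T(I) = 2*I
c = -227 (c = -169 - 58 = -227)
T(M)*(Y + c) = (2*10)*(116 - 227) = 20*(-111) = -2220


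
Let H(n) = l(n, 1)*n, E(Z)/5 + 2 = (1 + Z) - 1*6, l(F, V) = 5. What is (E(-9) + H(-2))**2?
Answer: 8100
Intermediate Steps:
E(Z) = -35 + 5*Z (E(Z) = -10 + 5*((1 + Z) - 1*6) = -10 + 5*((1 + Z) - 6) = -10 + 5*(-5 + Z) = -10 + (-25 + 5*Z) = -35 + 5*Z)
H(n) = 5*n
(E(-9) + H(-2))**2 = ((-35 + 5*(-9)) + 5*(-2))**2 = ((-35 - 45) - 10)**2 = (-80 - 10)**2 = (-90)**2 = 8100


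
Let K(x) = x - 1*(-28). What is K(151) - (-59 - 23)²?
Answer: -6545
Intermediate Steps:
K(x) = 28 + x (K(x) = x + 28 = 28 + x)
K(151) - (-59 - 23)² = (28 + 151) - (-59 - 23)² = 179 - 1*(-82)² = 179 - 1*6724 = 179 - 6724 = -6545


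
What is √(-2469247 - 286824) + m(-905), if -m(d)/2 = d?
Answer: 1810 + I*√2756071 ≈ 1810.0 + 1660.1*I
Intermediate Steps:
m(d) = -2*d
√(-2469247 - 286824) + m(-905) = √(-2469247 - 286824) - 2*(-905) = √(-2756071) + 1810 = I*√2756071 + 1810 = 1810 + I*√2756071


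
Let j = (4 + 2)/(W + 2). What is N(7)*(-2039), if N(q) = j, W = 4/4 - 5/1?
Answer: 6117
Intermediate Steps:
W = -4 (W = 4*(¼) - 5*1 = 1 - 5 = -4)
j = -3 (j = (4 + 2)/(-4 + 2) = 6/(-2) = 6*(-½) = -3)
N(q) = -3
N(7)*(-2039) = -3*(-2039) = 6117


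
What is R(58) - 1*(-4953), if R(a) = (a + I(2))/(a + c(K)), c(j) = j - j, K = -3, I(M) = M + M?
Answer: 143668/29 ≈ 4954.1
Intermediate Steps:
I(M) = 2*M
c(j) = 0
R(a) = (4 + a)/a (R(a) = (a + 2*2)/(a + 0) = (a + 4)/a = (4 + a)/a)
R(58) - 1*(-4953) = (4 + 58)/58 - 1*(-4953) = (1/58)*62 + 4953 = 31/29 + 4953 = 143668/29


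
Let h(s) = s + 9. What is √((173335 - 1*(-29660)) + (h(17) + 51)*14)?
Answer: √204073 ≈ 451.74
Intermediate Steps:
h(s) = 9 + s
√((173335 - 1*(-29660)) + (h(17) + 51)*14) = √((173335 - 1*(-29660)) + ((9 + 17) + 51)*14) = √((173335 + 29660) + (26 + 51)*14) = √(202995 + 77*14) = √(202995 + 1078) = √204073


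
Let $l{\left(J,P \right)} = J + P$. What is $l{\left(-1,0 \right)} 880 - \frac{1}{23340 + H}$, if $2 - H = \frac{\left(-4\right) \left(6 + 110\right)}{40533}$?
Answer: $- \frac{832587180533}{946121750} \approx -880.0$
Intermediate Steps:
$H = \frac{81530}{40533}$ ($H = 2 - \frac{\left(-4\right) \left(6 + 110\right)}{40533} = 2 - \left(-4\right) 116 \cdot \frac{1}{40533} = 2 - \left(-464\right) \frac{1}{40533} = 2 - - \frac{464}{40533} = 2 + \frac{464}{40533} = \frac{81530}{40533} \approx 2.0114$)
$l{\left(-1,0 \right)} 880 - \frac{1}{23340 + H} = \left(-1 + 0\right) 880 - \frac{1}{23340 + \frac{81530}{40533}} = \left(-1\right) 880 - \frac{1}{\frac{946121750}{40533}} = -880 - \frac{40533}{946121750} = - \frac{832587180533}{946121750}$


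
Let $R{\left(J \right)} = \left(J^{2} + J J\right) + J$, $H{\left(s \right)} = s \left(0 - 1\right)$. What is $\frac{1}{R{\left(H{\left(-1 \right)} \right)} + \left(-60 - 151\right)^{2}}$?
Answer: $\frac{1}{44524} \approx 2.246 \cdot 10^{-5}$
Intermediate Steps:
$H{\left(s \right)} = - s$ ($H{\left(s \right)} = s \left(-1\right) = - s$)
$R{\left(J \right)} = J + 2 J^{2}$ ($R{\left(J \right)} = \left(J^{2} + J^{2}\right) + J = 2 J^{2} + J = J + 2 J^{2}$)
$\frac{1}{R{\left(H{\left(-1 \right)} \right)} + \left(-60 - 151\right)^{2}} = \frac{1}{\left(-1\right) \left(-1\right) \left(1 + 2 \left(\left(-1\right) \left(-1\right)\right)\right) + \left(-60 - 151\right)^{2}} = \frac{1}{1 \left(1 + 2 \cdot 1\right) + \left(-211\right)^{2}} = \frac{1}{1 \left(1 + 2\right) + 44521} = \frac{1}{1 \cdot 3 + 44521} = \frac{1}{3 + 44521} = \frac{1}{44524}$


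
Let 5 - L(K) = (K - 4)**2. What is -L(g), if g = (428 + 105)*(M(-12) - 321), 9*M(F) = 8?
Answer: 2358095000476/81 ≈ 2.9112e+10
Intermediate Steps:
M(F) = 8/9 (M(F) = (1/9)*8 = 8/9)
g = -1535573/9 (g = (428 + 105)*(8/9 - 321) = 533*(-2881/9) = -1535573/9 ≈ -1.7062e+5)
L(K) = 5 - (-4 + K)**2 (L(K) = 5 - (K - 4)**2 = 5 - (-4 + K)**2)
-L(g) = -(5 - (-4 - 1535573/9)**2) = -(5 - (-1535609/9)**2) = -(5 - 1*2358095000881/81) = -(5 - 2358095000881/81) = -1*(-2358095000476/81) = 2358095000476/81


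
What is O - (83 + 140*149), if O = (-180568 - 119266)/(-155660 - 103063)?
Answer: -5418135955/258723 ≈ -20942.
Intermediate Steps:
O = 299834/258723 (O = -299834/(-258723) = -299834*(-1/258723) = 299834/258723 ≈ 1.1589)
O - (83 + 140*149) = 299834/258723 - (83 + 140*149) = 299834/258723 - (83 + 20860) = 299834/258723 - 1*20943 = 299834/258723 - 20943 = -5418135955/258723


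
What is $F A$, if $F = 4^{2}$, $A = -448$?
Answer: $-7168$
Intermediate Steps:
$F = 16$
$F A = 16 \left(-448\right) = -7168$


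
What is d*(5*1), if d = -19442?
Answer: -97210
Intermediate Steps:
d*(5*1) = -97210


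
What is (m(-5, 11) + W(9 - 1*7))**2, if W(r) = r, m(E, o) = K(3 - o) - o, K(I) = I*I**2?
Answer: 271441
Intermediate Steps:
K(I) = I**3
m(E, o) = (3 - o)**3 - o
(m(-5, 11) + W(9 - 1*7))**2 = ((-1*11 - (-3 + 11)**3) + (9 - 1*7))**2 = ((-11 - 1*8**3) + (9 - 7))**2 = ((-11 - 1*512) + 2)**2 = ((-11 - 512) + 2)**2 = (-523 + 2)**2 = (-521)**2 = 271441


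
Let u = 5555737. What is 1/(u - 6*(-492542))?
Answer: 1/8510989 ≈ 1.1750e-7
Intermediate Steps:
1/(u - 6*(-492542)) = 1/(5555737 - 6*(-492542)) = 1/(5555737 + 2955252) = 1/8510989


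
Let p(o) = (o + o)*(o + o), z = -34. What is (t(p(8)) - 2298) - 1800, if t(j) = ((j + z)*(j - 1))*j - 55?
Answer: 14488007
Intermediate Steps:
p(o) = 4*o² (p(o) = (2*o)*(2*o) = 4*o²)
t(j) = -55 + j*(-1 + j)*(-34 + j) (t(j) = ((j - 34)*(j - 1))*j - 55 = ((-34 + j)*(-1 + j))*j - 55 = ((-1 + j)*(-34 + j))*j - 55 = j*(-1 + j)*(-34 + j) - 55 = -55 + j*(-1 + j)*(-34 + j))
(t(p(8)) - 2298) - 1800 = ((-55 + (4*8²)³ - 35*(4*8²)² + 34*(4*8²)) - 2298) - 1800 = ((-55 + (4*64)³ - 35*(4*64)² + 34*(4*64)) - 2298) - 1800 = ((-55 + 256³ - 35*256² + 34*256) - 2298) - 1800 = ((-55 + 16777216 - 35*65536 + 8704) - 2298) - 1800 = ((-55 + 16777216 - 2293760 + 8704) - 2298) - 1800 = (14492105 - 2298) - 1800 = 14489807 - 1800 = 14488007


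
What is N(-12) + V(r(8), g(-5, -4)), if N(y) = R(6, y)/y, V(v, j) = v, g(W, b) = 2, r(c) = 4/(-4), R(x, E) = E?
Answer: 0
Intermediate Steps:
r(c) = -1 (r(c) = 4*(-¼) = -1)
N(y) = 1 (N(y) = y/y = 1)
N(-12) + V(r(8), g(-5, -4)) = 1 - 1 = 0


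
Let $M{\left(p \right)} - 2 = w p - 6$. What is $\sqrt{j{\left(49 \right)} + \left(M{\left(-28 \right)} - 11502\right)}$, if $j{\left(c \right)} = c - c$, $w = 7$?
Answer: $i \sqrt{11702} \approx 108.18 i$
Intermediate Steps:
$j{\left(c \right)} = 0$
$M{\left(p \right)} = -4 + 7 p$ ($M{\left(p \right)} = 2 + \left(7 p - 6\right) = 2 + \left(-6 + 7 p\right) = -4 + 7 p$)
$\sqrt{j{\left(49 \right)} + \left(M{\left(-28 \right)} - 11502\right)} = \sqrt{0 + \left(\left(-4 + 7 \left(-28\right)\right) - 11502\right)} = \sqrt{0 - 11702} = \sqrt{-11702} = i \sqrt{11702}$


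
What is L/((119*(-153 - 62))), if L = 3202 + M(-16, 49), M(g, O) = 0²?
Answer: -3202/25585 ≈ -0.12515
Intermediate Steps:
M(g, O) = 0
L = 3202 (L = 3202 + 0 = 3202)
L/((119*(-153 - 62))) = 3202/((119*(-153 - 62))) = 3202/((119*(-215))) = 3202/(-25585) = 3202*(-1/25585) = -3202/25585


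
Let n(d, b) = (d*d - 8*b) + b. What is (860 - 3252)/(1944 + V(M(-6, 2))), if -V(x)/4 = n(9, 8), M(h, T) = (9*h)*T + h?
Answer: -598/461 ≈ -1.2972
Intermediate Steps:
n(d, b) = d² - 7*b (n(d, b) = (d² - 8*b) + b = d² - 7*b)
M(h, T) = h + 9*T*h (M(h, T) = 9*T*h + h = h + 9*T*h)
V(x) = -100 (V(x) = -4*(9² - 7*8) = -4*(81 - 56) = -4*25 = -100)
(860 - 3252)/(1944 + V(M(-6, 2))) = (860 - 3252)/(1944 - 100) = -2392/1844 = -2392*1/1844 = -598/461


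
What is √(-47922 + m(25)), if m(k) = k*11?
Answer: I*√47647 ≈ 218.28*I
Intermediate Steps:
m(k) = 11*k
√(-47922 + m(25)) = √(-47922 + 11*25) = √(-47922 + 275) = √(-47647) = I*√47647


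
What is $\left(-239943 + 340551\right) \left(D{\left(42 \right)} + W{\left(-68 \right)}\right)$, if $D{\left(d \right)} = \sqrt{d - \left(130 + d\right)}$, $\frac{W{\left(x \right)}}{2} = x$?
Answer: $-13682688 + 100608 i \sqrt{130} \approx -1.3683 \cdot 10^{7} + 1.1471 \cdot 10^{6} i$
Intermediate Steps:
$W{\left(x \right)} = 2 x$
$D{\left(d \right)} = i \sqrt{130}$ ($D{\left(d \right)} = \sqrt{-130} = i \sqrt{130}$)
$\left(-239943 + 340551\right) \left(D{\left(42 \right)} + W{\left(-68 \right)}\right) = \left(-239943 + 340551\right) \left(i \sqrt{130} + 2 \left(-68\right)\right) = 100608 \left(i \sqrt{130} - 136\right) = 100608 \left(-136 + i \sqrt{130}\right) = -13682688 + 100608 i \sqrt{130}$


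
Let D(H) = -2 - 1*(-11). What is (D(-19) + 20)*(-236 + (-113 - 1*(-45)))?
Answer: -8816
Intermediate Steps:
D(H) = 9 (D(H) = -2 + 11 = 9)
(D(-19) + 20)*(-236 + (-113 - 1*(-45))) = (9 + 20)*(-236 + (-113 - 1*(-45))) = 29*(-236 + (-113 + 45)) = 29*(-236 - 68) = 29*(-304) = -8816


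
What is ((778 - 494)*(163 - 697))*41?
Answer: -6217896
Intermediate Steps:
((778 - 494)*(163 - 697))*41 = (284*(-534))*41 = -151656*41 = -6217896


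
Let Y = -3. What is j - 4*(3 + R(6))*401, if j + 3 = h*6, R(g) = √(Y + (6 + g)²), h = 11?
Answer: -4749 - 1604*√141 ≈ -23795.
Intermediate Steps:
R(g) = √(-3 + (6 + g)²)
j = 63 (j = -3 + 11*6 = -3 + 66 = 63)
j - 4*(3 + R(6))*401 = 63 - 4*(3 + √(-3 + (6 + 6)²))*401 = 63 - 4*(3 + √(-3 + 12²))*401 = 63 - 4*(3 + √(-3 + 144))*401 = 63 - 4*(3 + √141)*401 = 63 + (-12 - 4*√141)*401 = 63 + (-4812 - 1604*√141) = -4749 - 1604*√141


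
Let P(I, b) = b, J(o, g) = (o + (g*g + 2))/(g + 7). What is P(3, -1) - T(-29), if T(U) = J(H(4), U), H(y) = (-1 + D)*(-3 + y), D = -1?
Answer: 819/22 ≈ 37.227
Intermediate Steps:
H(y) = 6 - 2*y (H(y) = (-1 - 1)*(-3 + y) = -2*(-3 + y) = 6 - 2*y)
J(o, g) = (2 + o + g²)/(7 + g) (J(o, g) = (o + (g² + 2))/(7 + g) = (o + (2 + g²))/(7 + g) = (2 + o + g²)/(7 + g))
T(U) = U²/(7 + U) (T(U) = (2 + (6 - 2*4) + U²)/(7 + U) = (2 + (6 - 8) + U²)/(7 + U) = (2 - 2 + U²)/(7 + U) = U²/(7 + U))
P(3, -1) - T(-29) = -1 - (-29)²/(7 - 29) = -1 - 841/(-22) = -1 - 841*(-1)/22 = -1 - 1*(-841/22) = -1 + 841/22 = 819/22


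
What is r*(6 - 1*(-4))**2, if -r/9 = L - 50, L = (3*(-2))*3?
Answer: 61200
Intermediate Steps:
L = -18 (L = -6*3 = -18)
r = 612 (r = -9*(-18 - 50) = -9*(-68) = 612)
r*(6 - 1*(-4))**2 = 612*(6 - 1*(-4))**2 = 612*(6 + 4)**2 = 612*10**2 = 612*100 = 61200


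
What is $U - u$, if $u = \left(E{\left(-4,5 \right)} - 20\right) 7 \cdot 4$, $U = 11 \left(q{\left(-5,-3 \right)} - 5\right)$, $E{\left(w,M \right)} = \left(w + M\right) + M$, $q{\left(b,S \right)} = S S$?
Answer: $436$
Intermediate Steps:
$q{\left(b,S \right)} = S^{2}$
$E{\left(w,M \right)} = w + 2 M$ ($E{\left(w,M \right)} = \left(M + w\right) + M = w + 2 M$)
$U = 44$ ($U = 11 \left(\left(-3\right)^{2} - 5\right) = 11 \left(9 - 5\right) = 11 \cdot 4 = 44$)
$u = -392$ ($u = \left(\left(-4 + 2 \cdot 5\right) - 20\right) 7 \cdot 4 = \left(\left(-4 + 10\right) - 20\right) 28 = \left(6 - 20\right) 28 = \left(-14\right) 28 = -392$)
$U - u = 44 - -392 = 44 + 392 = 436$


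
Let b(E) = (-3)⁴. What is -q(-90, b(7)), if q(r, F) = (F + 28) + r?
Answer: -19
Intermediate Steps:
b(E) = 81
q(r, F) = 28 + F + r (q(r, F) = (28 + F) + r = 28 + F + r)
-q(-90, b(7)) = -(28 + 81 - 90) = -1*19 = -19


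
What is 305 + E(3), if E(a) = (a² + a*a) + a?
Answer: 326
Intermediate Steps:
E(a) = a + 2*a² (E(a) = (a² + a²) + a = 2*a² + a = a + 2*a²)
305 + E(3) = 305 + 3*(1 + 2*3) = 305 + 3*(1 + 6) = 305 + 3*7 = 305 + 21 = 326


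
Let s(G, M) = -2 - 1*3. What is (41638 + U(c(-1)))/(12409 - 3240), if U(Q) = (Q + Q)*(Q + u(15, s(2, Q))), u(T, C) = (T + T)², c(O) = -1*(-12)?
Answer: 63526/9169 ≈ 6.9283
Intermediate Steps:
c(O) = 12
s(G, M) = -5 (s(G, M) = -2 - 3 = -5)
u(T, C) = 4*T² (u(T, C) = (2*T)² = 4*T²)
U(Q) = 2*Q*(900 + Q) (U(Q) = (Q + Q)*(Q + 4*15²) = (2*Q)*(Q + 4*225) = (2*Q)*(Q + 900) = (2*Q)*(900 + Q) = 2*Q*(900 + Q))
(41638 + U(c(-1)))/(12409 - 3240) = (41638 + 2*12*(900 + 12))/(12409 - 3240) = (41638 + 2*12*912)/9169 = (41638 + 21888)*(1/9169) = 63526*(1/9169) = 63526/9169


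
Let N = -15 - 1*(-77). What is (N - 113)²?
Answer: 2601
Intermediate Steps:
N = 62 (N = -15 + 77 = 62)
(N - 113)² = (62 - 113)² = (-51)² = 2601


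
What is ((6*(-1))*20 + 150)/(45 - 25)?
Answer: 3/2 ≈ 1.5000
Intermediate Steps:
((6*(-1))*20 + 150)/(45 - 25) = (-6*20 + 150)/20 = (-120 + 150)*(1/20) = 30*(1/20) = 3/2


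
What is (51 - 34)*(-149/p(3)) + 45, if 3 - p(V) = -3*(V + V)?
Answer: -1588/21 ≈ -75.619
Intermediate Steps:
p(V) = 3 + 6*V (p(V) = 3 - (-3)*(V + V) = 3 - (-3)*2*V = 3 - (-6)*V = 3 + 6*V)
(51 - 34)*(-149/p(3)) + 45 = (51 - 34)*(-149/(3 + 6*3)) + 45 = 17*(-149/(3 + 18)) + 45 = 17*(-149/21) + 45 = -2533/21 + 45 = -1588/21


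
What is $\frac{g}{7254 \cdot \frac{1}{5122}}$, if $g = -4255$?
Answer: $- \frac{838235}{279} \approx -3004.4$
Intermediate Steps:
$\frac{g}{7254 \cdot \frac{1}{5122}} = - \frac{4255}{7254 \cdot \frac{1}{5122}} = - \frac{4255}{\frac{279}{197}} = \left(-4255\right) \frac{197}{279} = - \frac{838235}{279}$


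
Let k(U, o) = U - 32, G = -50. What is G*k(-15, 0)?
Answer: 2350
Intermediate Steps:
k(U, o) = -32 + U
G*k(-15, 0) = -50*(-32 - 15) = -50*(-47) = 2350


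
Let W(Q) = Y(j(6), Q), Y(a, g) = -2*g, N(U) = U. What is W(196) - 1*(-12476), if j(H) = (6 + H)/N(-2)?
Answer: 12084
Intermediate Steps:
j(H) = -3 - H/2 (j(H) = (6 + H)/(-2) = (6 + H)*(-½) = -3 - H/2)
W(Q) = -2*Q
W(196) - 1*(-12476) = -2*196 - 1*(-12476) = -392 + 12476 = 12084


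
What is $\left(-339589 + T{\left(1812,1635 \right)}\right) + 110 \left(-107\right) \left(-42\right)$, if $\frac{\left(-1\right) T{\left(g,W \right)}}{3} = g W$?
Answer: $-8733109$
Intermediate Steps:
$T{\left(g,W \right)} = - 3 W g$ ($T{\left(g,W \right)} = - 3 g W = - 3 W g$)
$\left(-339589 + T{\left(1812,1635 \right)}\right) + 110 \left(-107\right) \left(-42\right) = \left(-339589 - 4905 \cdot 1812\right) + 110 \left(-107\right) \left(-42\right) = \left(-339589 - 8887860\right) - -494340 = -9227449 + 494340 = -8733109$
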